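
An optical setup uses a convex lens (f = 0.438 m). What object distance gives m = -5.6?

0.516 m

m = −d_i/d_o ⇒ d_i = −m·d_o.
1/f = 1/d_o + 1/d_i = 1/d_o − 1/(m·d_o) = (1 − 1/m)/d_o, so d_o = f(1 − 1/m) = (0.4380)(1 − 1/(-5.6)) = 0.516 m.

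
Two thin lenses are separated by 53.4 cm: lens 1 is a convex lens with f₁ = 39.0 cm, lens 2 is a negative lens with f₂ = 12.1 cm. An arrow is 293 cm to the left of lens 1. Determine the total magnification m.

m = -0.0906

Lens 1: 1/d_i1 = 1/(39.0) − 1/(293) = 0.02223, so d_i1 = 44.99 cm; m₁ = −d_i1/d_o1 = -0.1535.
d_o2 = 53.4 − (44.99) = 8.410 cm.
f₂ = −12.1 cm (diverging).
Lens 2: 1/d_i2 = 1/(-12.1) − 1/(8.410) = -0.2016, so d_i2 = -4.962 cm; m₂ = −d_i2/d_o2 = +0.5900.
m = m₁·m₂ = (-0.1535)(+0.5900) = -0.0906.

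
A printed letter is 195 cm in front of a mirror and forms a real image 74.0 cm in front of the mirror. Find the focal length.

Real image ⇒ d_i = +74.0 cm.
1/f = 1/d_o + 1/d_i = 1/(195) + 1/(74.0) = 0.01864, so f = 53.6 cm.
Since f is positive, the mirror is concave.

f = 53.6 cm (concave)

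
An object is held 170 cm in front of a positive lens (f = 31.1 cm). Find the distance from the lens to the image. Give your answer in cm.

38.1 cm

Lens equation: 1/q = 1/f − 1/p = 1/(31.10) − 1/(170) = 0.03215 − 0.005882 = 0.02627, so q = 38.1 cm.
The image is real, inverted and reduced, on the far side of the lens.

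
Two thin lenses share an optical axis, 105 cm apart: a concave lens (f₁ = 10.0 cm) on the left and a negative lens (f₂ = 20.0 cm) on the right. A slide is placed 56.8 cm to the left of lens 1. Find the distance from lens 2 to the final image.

Lens 1 is diverging, so f₁ = −10.0 cm.
Lens 1: 1/d_i1 = 1/f₁ − 1/d_o1 = 1/(-10.0) − 1/(56.8) = -0.1176, so d_i1 = -8.503 cm.
The intermediate image is 8.503 cm to the left of lens 1 (virtual), which is 105 − (-8.503) = 113.5 cm to the left of lens 2, so d_o2 = +113.5 cm.
Lens 2 is diverging, so f₂ = −20.0 cm.
Lens 2: 1/d_i2 = 1/f₂ − 1/d_o2 = 1/(-20.0) − 1/(113.5) = -0.05881, so d_i2 = -17.0 cm.
The final image is virtual, 17.0 cm to the left of lens 2 (overall magnification ≈ 0.022).

17.0 cm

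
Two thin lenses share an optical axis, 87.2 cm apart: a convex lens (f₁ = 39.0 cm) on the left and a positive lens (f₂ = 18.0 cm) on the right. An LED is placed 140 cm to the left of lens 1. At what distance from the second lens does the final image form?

Lens 1: 1/d_i1 = 1/f₁ − 1/d_o1 = 1/(39.0) − 1/(140) = 0.01850, so d_i1 = 54.06 cm.
The intermediate image is 54.06 cm to the right of lens 1, which is 87.2 − (54.06) = 33.14 cm to the left of lens 2, so d_o2 = +33.14 cm.
Lens 2: 1/d_i2 = 1/f₂ − 1/d_o2 = 1/(18.0) − 1/(33.14) = 0.02538, so d_i2 = 39.4 cm.
The final image is real, 39.4 cm to the right of lens 2 (overall magnification ≈ 0.46).

39.4 cm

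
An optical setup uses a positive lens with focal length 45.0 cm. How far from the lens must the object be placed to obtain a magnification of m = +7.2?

m = −d_i/d_o ⇒ d_i = −m·d_o.
1/f = 1/d_o + 1/d_i = 1/d_o − 1/(m·d_o) = (1 − 1/m)/d_o, so d_o = f(1 − 1/m) = (45.00)(1 − 1/(+7.2)) = 38.8 cm.

38.8 cm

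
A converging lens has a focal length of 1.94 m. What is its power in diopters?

P = +0.515 D

P = 1/f = 1/(1.94 m) = +0.515 D.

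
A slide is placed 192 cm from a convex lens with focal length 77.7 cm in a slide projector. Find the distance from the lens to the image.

131 cm

Lens equation: 1/v = 1/f − 1/u = 1/(77.70) − 1/(192) = 0.01287 − 0.005208 = 0.007662, so v = 131 cm.
The image is real, inverted and reduced, on the far side of the lens.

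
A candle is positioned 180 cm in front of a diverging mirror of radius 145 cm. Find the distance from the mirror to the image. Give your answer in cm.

51.7 cm

f = R/2 = 145/2 = 72.50 cm; for a diverging mirror, f = -72.50 cm.
Mirror equation: 1/q = 1/f − 1/p = 1/(-72.50) − 1/(180) = -0.01379 − 0.005556 = -0.01935, so q = -51.7 cm.
The image is virtual, upright and reduced, behind the mirror.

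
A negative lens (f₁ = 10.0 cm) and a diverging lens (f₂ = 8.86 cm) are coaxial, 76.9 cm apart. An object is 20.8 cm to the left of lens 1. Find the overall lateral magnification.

m = +0.0311

f₁ = −10.0 cm (diverging).
Lens 1: 1/d_i1 = 1/(-10.0) − 1/(20.8) = -0.1481, so d_i1 = -6.753 cm; m₁ = −d_i1/d_o1 = +0.3247.
d_o2 = 76.9 − (-6.753) = 83.65 cm.
f₂ = −8.86 cm (diverging).
Lens 2: 1/d_i2 = 1/(-8.86) − 1/(83.65) = -0.1248, so d_i2 = -8.011 cm; m₂ = −d_i2/d_o2 = +0.09577.
m = m₁·m₂ = (+0.3247)(+0.09577) = +0.0311.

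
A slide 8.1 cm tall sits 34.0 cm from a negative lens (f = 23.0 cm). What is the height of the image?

3.27 cm

For a negative lens, f = -23.0 cm.
1/d_i = 1/f − 1/d_o = 1/(-23.00) − 1/(34.0) = -0.07289, so d_i = -13.72 cm.
m = −d_i/d_o = +0.4035.
|h_i| = |m|·h_o = 0.4035 × 8.1 = 3.27 cm. The image is virtual, upright and reduced, on the same side as the object.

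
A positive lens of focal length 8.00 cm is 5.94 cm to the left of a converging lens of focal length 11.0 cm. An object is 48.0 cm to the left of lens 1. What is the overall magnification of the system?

m = -0.150

Lens 1: 1/d_i1 = 1/(8.00) − 1/(48.0) = 0.1042, so d_i1 = 9.600 cm; m₁ = −d_i1/d_o1 = -0.2000.
d_o2 = 5.94 − (9.600) = -3.660 cm (virtual object).
Lens 2: 1/d_i2 = 1/(11.0) − 1/(-3.660) = 0.3641, so d_i2 = 2.746 cm; m₂ = −d_i2/d_o2 = +0.7503.
m = m₁·m₂ = (-0.2000)(+0.7503) = -0.150.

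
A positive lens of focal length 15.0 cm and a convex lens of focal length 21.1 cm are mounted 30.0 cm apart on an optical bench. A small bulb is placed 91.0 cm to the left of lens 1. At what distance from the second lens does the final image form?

28.0 cm

Lens 1: 1/d_i1 = 1/f₁ − 1/d_o1 = 1/(15.0) − 1/(91.0) = 0.05568, so d_i1 = 17.96 cm.
The intermediate image is 17.96 cm to the right of lens 1, which is 30.0 − (17.96) = 12.04 cm to the left of lens 2, so d_o2 = +12.04 cm.
Lens 2: 1/d_i2 = 1/f₂ − 1/d_o2 = 1/(21.1) − 1/(12.04) = -0.03566, so d_i2 = -28.0 cm.
The final image is virtual, 28.0 cm to the left of lens 2 (overall magnification ≈ -0.46).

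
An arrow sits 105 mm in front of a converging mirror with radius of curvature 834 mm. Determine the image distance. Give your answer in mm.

140 mm

f = R/2 = 834/2 = 417.0 mm.
Mirror equation: 1/q = 1/f − 1/p = 1/(417.0) − 1/(105) = 0.002398 − 0.009524 = -0.007126, so q = -140 mm.
The image is virtual, upright and enlarged, behind the mirror.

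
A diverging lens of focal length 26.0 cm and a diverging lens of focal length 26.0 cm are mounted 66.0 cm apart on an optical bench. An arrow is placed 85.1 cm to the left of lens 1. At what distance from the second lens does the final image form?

Lens 1 is diverging, so f₁ = −26.0 cm.
Lens 1: 1/d_i1 = 1/f₁ − 1/d_o1 = 1/(-26.0) − 1/(85.1) = -0.05021, so d_i1 = -19.92 cm.
The intermediate image is 19.92 cm to the left of lens 1 (virtual), which is 66.0 − (-19.92) = 85.92 cm to the left of lens 2, so d_o2 = +85.92 cm.
Lens 2 is diverging, so f₂ = −26.0 cm.
Lens 2: 1/d_i2 = 1/f₂ − 1/d_o2 = 1/(-26.0) − 1/(85.92) = -0.05010, so d_i2 = -20.0 cm.
The final image is virtual, 20.0 cm to the left of lens 2 (overall magnification ≈ 0.054).

20.0 cm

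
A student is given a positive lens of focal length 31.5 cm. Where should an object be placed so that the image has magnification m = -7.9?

35.5 cm

m = −d_i/d_o ⇒ d_i = −m·d_o.
1/f = 1/d_o + 1/d_i = 1/d_o − 1/(m·d_o) = (1 − 1/m)/d_o, so d_o = f(1 − 1/m) = (31.50)(1 − 1/(-7.9)) = 35.5 cm.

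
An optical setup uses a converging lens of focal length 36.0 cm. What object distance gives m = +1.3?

8.31 cm

m = −d_i/d_o ⇒ d_i = −m·d_o.
1/f = 1/d_o + 1/d_i = 1/d_o − 1/(m·d_o) = (1 − 1/m)/d_o, so d_o = f(1 − 1/m) = (36.00)(1 − 1/(+1.3)) = 8.31 cm.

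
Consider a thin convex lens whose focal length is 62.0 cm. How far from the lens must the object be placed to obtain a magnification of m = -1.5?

m = −d_i/d_o ⇒ d_i = −m·d_o.
1/f = 1/d_o + 1/d_i = 1/d_o − 1/(m·d_o) = (1 − 1/m)/d_o, so d_o = f(1 − 1/m) = (62.00)(1 − 1/(-1.5)) = 103 cm.

103 cm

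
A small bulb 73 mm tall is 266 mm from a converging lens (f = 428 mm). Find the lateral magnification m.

1/d_i = 1/f − 1/d_o = 1/(428.0) − 1/(266) = -0.001423, so d_i = -702.8 mm.
m = −d_i/d_o = −(-702.8)/(266) = +2.64.
The image is virtual, upright and enlarged, on the same side as the object.

m = +2.64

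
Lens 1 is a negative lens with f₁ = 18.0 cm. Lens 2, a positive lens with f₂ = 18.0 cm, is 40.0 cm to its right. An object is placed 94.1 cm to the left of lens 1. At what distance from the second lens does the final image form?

26.7 cm

Lens 1 is diverging, so f₁ = −18.0 cm.
Lens 1: 1/d_i1 = 1/f₁ − 1/d_o1 = 1/(-18.0) − 1/(94.1) = -0.06618, so d_i1 = -15.11 cm.
The intermediate image is 15.11 cm to the left of lens 1 (virtual), which is 40.0 − (-15.11) = 55.11 cm to the left of lens 2, so d_o2 = +55.11 cm.
Lens 2: 1/d_i2 = 1/f₂ − 1/d_o2 = 1/(18.0) − 1/(55.11) = 0.03741, so d_i2 = 26.7 cm.
The final image is real, 26.7 cm to the right of lens 2 (overall magnification ≈ -0.078).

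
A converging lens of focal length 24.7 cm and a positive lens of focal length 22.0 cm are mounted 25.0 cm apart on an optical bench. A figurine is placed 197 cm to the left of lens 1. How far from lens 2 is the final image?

Lens 1: 1/d_i1 = 1/f₁ − 1/d_o1 = 1/(24.7) − 1/(197) = 0.03541, so d_i1 = 28.24 cm.
The intermediate image is 28.24 cm to the right of lens 1, which lies 3.240 cm to the right of lens 2 — a virtual object — so d_o2 = −3.240 cm.
Lens 2: 1/d_i2 = 1/f₂ − 1/d_o2 = 1/(22.0) − 1/(-3.240) = 0.3541, so d_i2 = 2.82 cm.
The final image is real, 2.82 cm to the right of lens 2 (overall magnification ≈ -0.12).

2.82 cm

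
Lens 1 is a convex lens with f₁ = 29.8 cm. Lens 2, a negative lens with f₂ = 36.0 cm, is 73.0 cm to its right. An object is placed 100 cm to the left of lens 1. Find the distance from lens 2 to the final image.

Lens 1: 1/d_i1 = 1/f₁ − 1/d_o1 = 1/(29.8) − 1/(100) = 0.02356, so d_i1 = 42.45 cm.
The intermediate image is 42.45 cm to the right of lens 1, which is 73.0 − (42.45) = 30.55 cm to the left of lens 2, so d_o2 = +30.55 cm.
Lens 2 is diverging, so f₂ = −36.0 cm.
Lens 2: 1/d_i2 = 1/f₂ − 1/d_o2 = 1/(-36.0) − 1/(30.55) = -0.06051, so d_i2 = -16.5 cm.
The final image is virtual, 16.5 cm to the left of lens 2 (overall magnification ≈ -0.23).

16.5 cm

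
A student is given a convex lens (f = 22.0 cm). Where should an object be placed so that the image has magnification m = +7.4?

19.0 cm

m = −d_i/d_o ⇒ d_i = −m·d_o.
1/f = 1/d_o + 1/d_i = 1/d_o − 1/(m·d_o) = (1 − 1/m)/d_o, so d_o = f(1 − 1/m) = (22.00)(1 − 1/(+7.4)) = 19.0 cm.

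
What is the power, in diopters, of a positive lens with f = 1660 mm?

P = +0.602 D

f = 166 cm = 1.66 m.
P = 1/f = 1/(1.66 m) = +0.602 D.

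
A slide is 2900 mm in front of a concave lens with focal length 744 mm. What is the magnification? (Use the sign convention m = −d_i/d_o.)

m = +0.204

For a concave lens, f = -744 mm.
1/d_i = 1/f − 1/d_o = 1/(-744.0) − 1/(2900) = -0.001689, so d_i = -592.1 mm.
m = −d_i/d_o = −(-592.1)/(2900) = +0.204.
The image is virtual, upright and reduced, on the same side as the object.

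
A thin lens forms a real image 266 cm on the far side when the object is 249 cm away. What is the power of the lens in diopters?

d_i = +266 cm.
1/f = 1/d_o + 1/d_i = 1/(249) + 1/(266) = 0.007775 cm⁻¹.
f = 128.6 cm = 1.286 m, so P = 1/f = +0.778 D.

P = +0.778 D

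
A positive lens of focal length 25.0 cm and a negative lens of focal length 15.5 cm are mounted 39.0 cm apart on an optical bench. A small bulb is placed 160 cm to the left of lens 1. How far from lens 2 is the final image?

Lens 1: 1/d_i1 = 1/f₁ − 1/d_o1 = 1/(25.0) − 1/(160) = 0.03375, so d_i1 = 29.63 cm.
The intermediate image is 29.63 cm to the right of lens 1, which is 39.0 − (29.63) = 9.370 cm to the left of lens 2, so d_o2 = +9.370 cm.
Lens 2 is diverging, so f₂ = −15.5 cm.
Lens 2: 1/d_i2 = 1/f₂ − 1/d_o2 = 1/(-15.5) − 1/(9.370) = -0.1712, so d_i2 = -5.84 cm.
The final image is virtual, 5.84 cm to the left of lens 2 (overall magnification ≈ -0.12).

5.84 cm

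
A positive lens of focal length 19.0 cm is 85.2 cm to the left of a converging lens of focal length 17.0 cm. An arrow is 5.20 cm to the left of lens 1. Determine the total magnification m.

m = -0.311

Lens 1: 1/d_i1 = 1/(19.0) − 1/(5.20) = -0.1397, so d_i1 = -7.159 cm; m₁ = −d_i1/d_o1 = +1.377.
d_o2 = 85.2 − (-7.159) = 92.36 cm.
Lens 2: 1/d_i2 = 1/(17.0) − 1/(92.36) = 0.04800, so d_i2 = 20.83 cm; m₂ = −d_i2/d_o2 = -0.2256.
m = m₁·m₂ = (+1.377)(-0.2256) = -0.311.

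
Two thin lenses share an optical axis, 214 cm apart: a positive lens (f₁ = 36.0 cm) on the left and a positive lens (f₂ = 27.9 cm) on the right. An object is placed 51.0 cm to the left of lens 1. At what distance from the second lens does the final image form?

40.1 cm

Lens 1: 1/d_i1 = 1/f₁ − 1/d_o1 = 1/(36.0) − 1/(51.0) = 0.008170, so d_i1 = 122.4 cm.
The intermediate image is 122.4 cm to the right of lens 1, which is 214 − (122.4) = 91.60 cm to the left of lens 2, so d_o2 = +91.60 cm.
Lens 2: 1/d_i2 = 1/f₂ − 1/d_o2 = 1/(27.9) − 1/(91.60) = 0.02493, so d_i2 = 40.1 cm.
The final image is real, 40.1 cm to the right of lens 2 (overall magnification ≈ 1.1).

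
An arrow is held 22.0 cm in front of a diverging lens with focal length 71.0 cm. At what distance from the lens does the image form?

16.8 cm

For a diverging lens, f = -71.0 cm.
Thin-lens equation: 1/v = 1/f − 1/u = 1/(-71.00) − 1/(22.0) = -0.01408 − 0.04545 = -0.05954, so v = -16.8 cm.
The image is virtual, upright and reduced, on the same side as the object.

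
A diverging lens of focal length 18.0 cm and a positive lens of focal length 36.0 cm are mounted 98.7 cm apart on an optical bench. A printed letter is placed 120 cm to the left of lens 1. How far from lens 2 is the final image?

Lens 1 is diverging, so f₁ = −18.0 cm.
Lens 1: 1/d_i1 = 1/f₁ − 1/d_o1 = 1/(-18.0) − 1/(120) = -0.06389, so d_i1 = -15.65 cm.
The intermediate image is 15.65 cm to the left of lens 1 (virtual), which is 98.7 − (-15.65) = 114.4 cm to the left of lens 2, so d_o2 = +114.4 cm.
Lens 2: 1/d_i2 = 1/f₂ − 1/d_o2 = 1/(36.0) − 1/(114.4) = 0.01904, so d_i2 = 52.5 cm.
The final image is real, 52.5 cm to the right of lens 2 (overall magnification ≈ -0.060).

52.5 cm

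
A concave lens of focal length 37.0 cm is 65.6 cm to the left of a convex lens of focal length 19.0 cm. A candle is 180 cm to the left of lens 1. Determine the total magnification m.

f₁ = −37.0 cm (diverging).
Lens 1: 1/d_i1 = 1/(-37.0) − 1/(180) = -0.03258, so d_i1 = -30.69 cm; m₁ = −d_i1/d_o1 = +0.1705.
d_o2 = 65.6 − (-30.69) = 96.29 cm.
Lens 2: 1/d_i2 = 1/(19.0) − 1/(96.29) = 0.04225, so d_i2 = 23.67 cm; m₂ = −d_i2/d_o2 = -0.2458.
m = m₁·m₂ = (+0.1705)(-0.2458) = -0.0419.

m = -0.0419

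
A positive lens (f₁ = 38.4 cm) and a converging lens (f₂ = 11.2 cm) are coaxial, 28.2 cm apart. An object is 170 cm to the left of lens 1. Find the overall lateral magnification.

m = -0.100

Lens 1: 1/d_i1 = 1/(38.4) − 1/(170) = 0.02016, so d_i1 = 49.60 cm; m₁ = −d_i1/d_o1 = -0.2918.
d_o2 = 28.2 − (49.60) = -21.40 cm (virtual object).
Lens 2: 1/d_i2 = 1/(11.2) − 1/(-21.40) = 0.1360, so d_i2 = 7.352 cm; m₂ = −d_i2/d_o2 = +0.3436.
m = m₁·m₂ = (-0.2918)(+0.3436) = -0.100.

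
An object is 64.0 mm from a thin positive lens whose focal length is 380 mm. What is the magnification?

m = +1.20

1/d_i = 1/f − 1/d_o = 1/(380.0) − 1/(64.0) = -0.01299, so d_i = -76.96 mm.
m = −d_i/d_o = −(-76.96)/(64.0) = +1.20.
The image is virtual, upright and enlarged, on the same side as the object.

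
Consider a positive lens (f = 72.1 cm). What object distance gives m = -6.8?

82.7 cm

m = −d_i/d_o ⇒ d_i = −m·d_o.
1/f = 1/d_o + 1/d_i = 1/d_o − 1/(m·d_o) = (1 − 1/m)/d_o, so d_o = f(1 − 1/m) = (72.10)(1 − 1/(-6.8)) = 82.7 cm.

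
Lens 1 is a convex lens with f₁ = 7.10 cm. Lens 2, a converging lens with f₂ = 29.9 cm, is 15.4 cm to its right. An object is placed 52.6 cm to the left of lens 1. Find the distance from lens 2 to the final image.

9.47 cm

Lens 1: 1/d_i1 = 1/f₁ − 1/d_o1 = 1/(7.10) − 1/(52.6) = 0.1218, so d_i1 = 8.208 cm.
The intermediate image is 8.208 cm to the right of lens 1, which is 15.4 − (8.208) = 7.192 cm to the left of lens 2, so d_o2 = +7.192 cm.
Lens 2: 1/d_i2 = 1/f₂ − 1/d_o2 = 1/(29.9) − 1/(7.192) = -0.1056, so d_i2 = -9.47 cm.
The final image is virtual, 9.47 cm to the left of lens 2 (overall magnification ≈ -0.21).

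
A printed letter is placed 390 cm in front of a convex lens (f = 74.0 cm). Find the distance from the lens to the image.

Lens equation: 1/v = 1/f − 1/u = 1/(74.00) − 1/(390) = 0.01351 − 0.002564 = 0.01095, so v = 91.3 cm.
The image is real, inverted and reduced, on the far side of the lens.

91.3 cm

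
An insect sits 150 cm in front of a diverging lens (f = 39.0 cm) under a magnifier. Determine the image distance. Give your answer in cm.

31.0 cm

For a diverging lens, f = -39.0 cm.
Lens equation: 1/s_i = 1/f − 1/s_o = 1/(-39.00) − 1/(150) = -0.02564 − 0.006667 = -0.03231, so s_i = -31.0 cm.
The image is virtual, upright and reduced, on the same side as the object.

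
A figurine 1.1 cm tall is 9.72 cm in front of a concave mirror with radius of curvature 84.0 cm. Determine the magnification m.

m = +1.30

f = R/2 = 84.0/2 = 42.00 cm.
1/d_i = 1/f − 1/d_o = 1/(42.00) − 1/(9.72) = -0.07907, so d_i = -12.65 cm.
m = −d_i/d_o = −(-12.65)/(9.72) = +1.30.
The image is virtual, upright and enlarged, behind the mirror.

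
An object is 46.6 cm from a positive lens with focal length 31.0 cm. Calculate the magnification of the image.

m = -1.99

1/d_i = 1/f − 1/d_o = 1/(31.00) − 1/(46.6) = 0.01080, so d_i = 92.60 cm.
m = −d_i/d_o = −(92.60)/(46.6) = -1.99.
The image is real, inverted and enlarged, on the far side of the lens.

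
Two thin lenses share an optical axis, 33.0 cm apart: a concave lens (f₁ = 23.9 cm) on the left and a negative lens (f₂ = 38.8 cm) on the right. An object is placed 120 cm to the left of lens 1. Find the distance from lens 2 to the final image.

22.4 cm

Lens 1 is diverging, so f₁ = −23.9 cm.
Lens 1: 1/d_i1 = 1/f₁ − 1/d_o1 = 1/(-23.9) − 1/(120) = -0.05017, so d_i1 = -19.93 cm.
The intermediate image is 19.93 cm to the left of lens 1 (virtual), which is 33.0 − (-19.93) = 52.93 cm to the left of lens 2, so d_o2 = +52.93 cm.
Lens 2 is diverging, so f₂ = −38.8 cm.
Lens 2: 1/d_i2 = 1/f₂ − 1/d_o2 = 1/(-38.8) − 1/(52.93) = -0.04467, so d_i2 = -22.4 cm.
The final image is virtual, 22.4 cm to the left of lens 2 (overall magnification ≈ 0.070).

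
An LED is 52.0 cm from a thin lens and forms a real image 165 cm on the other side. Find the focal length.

f = 39.5 cm (converging)

Real image ⇒ d_i = +165 cm.
1/f = 1/d_o + 1/d_i = 1/(52.0) + 1/(165) = 0.02529, so f = 39.5 cm.
Since f is positive, the thin lens is converging.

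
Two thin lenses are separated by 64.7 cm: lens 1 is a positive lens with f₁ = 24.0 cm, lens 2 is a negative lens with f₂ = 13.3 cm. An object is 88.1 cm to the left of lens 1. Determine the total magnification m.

m = -0.111

Lens 1: 1/d_i1 = 1/(24.0) − 1/(88.1) = 0.03032, so d_i1 = 32.99 cm; m₁ = −d_i1/d_o1 = -0.3745.
d_o2 = 64.7 − (32.99) = 31.71 cm.
f₂ = −13.3 cm (diverging).
Lens 2: 1/d_i2 = 1/(-13.3) − 1/(31.71) = -0.1067, so d_i2 = -9.370 cm; m₂ = −d_i2/d_o2 = +0.2955.
m = m₁·m₂ = (-0.3745)(+0.2955) = -0.111.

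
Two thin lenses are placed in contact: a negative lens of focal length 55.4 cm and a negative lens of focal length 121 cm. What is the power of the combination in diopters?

P₁ = 1/f₁ = 1/(-0.554 m) = -1.805 D; P₂ = 1/f₂ = 1/(-1.21 m) = -0.8264 D.
For thin lenses in contact, P = P₁ + P₂ = (-1.805) + (-0.8264) = -2.63 D.

P = -2.63 D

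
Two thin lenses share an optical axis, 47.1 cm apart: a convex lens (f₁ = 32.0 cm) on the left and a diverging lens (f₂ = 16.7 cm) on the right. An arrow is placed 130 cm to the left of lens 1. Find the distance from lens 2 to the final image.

3.64 cm

Lens 1: 1/d_i1 = 1/f₁ − 1/d_o1 = 1/(32.0) − 1/(130) = 0.02356, so d_i1 = 42.45 cm.
The intermediate image is 42.45 cm to the right of lens 1, which is 47.1 − (42.45) = 4.650 cm to the left of lens 2, so d_o2 = +4.650 cm.
Lens 2 is diverging, so f₂ = −16.7 cm.
Lens 2: 1/d_i2 = 1/f₂ − 1/d_o2 = 1/(-16.7) − 1/(4.650) = -0.2749, so d_i2 = -3.64 cm.
The final image is virtual, 3.64 cm to the left of lens 2 (overall magnification ≈ -0.26).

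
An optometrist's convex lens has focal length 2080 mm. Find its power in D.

f = 208 cm = 2.08 m.
P = 1/f = 1/(2.08 m) = +0.481 D.

P = +0.481 D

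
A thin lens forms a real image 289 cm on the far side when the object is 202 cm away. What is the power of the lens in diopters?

P = +0.841 D

d_i = +289 cm.
1/f = 1/d_o + 1/d_i = 1/(202) + 1/(289) = 0.008411 cm⁻¹.
f = 118.9 cm = 1.189 m, so P = 1/f = +0.841 D.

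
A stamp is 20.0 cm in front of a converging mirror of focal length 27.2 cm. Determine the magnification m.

1/d_i = 1/f − 1/d_o = 1/(27.20) − 1/(20.0) = -0.01324, so d_i = -75.56 cm.
m = −d_i/d_o = −(-75.56)/(20.0) = +3.78.
The image is virtual, upright and enlarged, behind the mirror.

m = +3.78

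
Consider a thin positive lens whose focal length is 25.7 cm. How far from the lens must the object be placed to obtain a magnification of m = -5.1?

30.7 cm

m = −d_i/d_o ⇒ d_i = −m·d_o.
1/f = 1/d_o + 1/d_i = 1/d_o − 1/(m·d_o) = (1 − 1/m)/d_o, so d_o = f(1 − 1/m) = (25.70)(1 − 1/(-5.1)) = 30.7 cm.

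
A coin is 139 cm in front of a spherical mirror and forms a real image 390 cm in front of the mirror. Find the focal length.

Real image ⇒ d_i = +390 cm.
1/f = 1/d_o + 1/d_i = 1/(139) + 1/(390) = 0.009758, so f = 102 cm.
Since f is positive, the spherical mirror is concave.

f = 102 cm (concave)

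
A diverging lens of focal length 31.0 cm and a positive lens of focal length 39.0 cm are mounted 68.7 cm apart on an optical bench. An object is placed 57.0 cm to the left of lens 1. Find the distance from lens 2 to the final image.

69.6 cm

Lens 1 is diverging, so f₁ = −31.0 cm.
Lens 1: 1/d_i1 = 1/f₁ − 1/d_o1 = 1/(-31.0) − 1/(57.0) = -0.04980, so d_i1 = -20.08 cm.
The intermediate image is 20.08 cm to the left of lens 1 (virtual), which is 68.7 − (-20.08) = 88.78 cm to the left of lens 2, so d_o2 = +88.78 cm.
Lens 2: 1/d_i2 = 1/f₂ − 1/d_o2 = 1/(39.0) − 1/(88.78) = 0.01438, so d_i2 = 69.6 cm.
The final image is real, 69.6 cm to the right of lens 2 (overall magnification ≈ -0.28).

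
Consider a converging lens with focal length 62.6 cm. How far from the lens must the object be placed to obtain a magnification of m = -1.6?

102 cm

m = −d_i/d_o ⇒ d_i = −m·d_o.
1/f = 1/d_o + 1/d_i = 1/d_o − 1/(m·d_o) = (1 − 1/m)/d_o, so d_o = f(1 − 1/m) = (62.60)(1 − 1/(-1.6)) = 102 cm.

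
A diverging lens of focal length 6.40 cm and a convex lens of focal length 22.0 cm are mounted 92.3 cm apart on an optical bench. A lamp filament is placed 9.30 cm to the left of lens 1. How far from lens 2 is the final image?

28.5 cm

Lens 1 is diverging, so f₁ = −6.40 cm.
Lens 1: 1/d_i1 = 1/f₁ − 1/d_o1 = 1/(-6.40) − 1/(9.30) = -0.2638, so d_i1 = -3.791 cm.
The intermediate image is 3.791 cm to the left of lens 1 (virtual), which is 92.3 − (-3.791) = 96.09 cm to the left of lens 2, so d_o2 = +96.09 cm.
Lens 2: 1/d_i2 = 1/f₂ − 1/d_o2 = 1/(22.0) − 1/(96.09) = 0.03505, so d_i2 = 28.5 cm.
The final image is real, 28.5 cm to the right of lens 2 (overall magnification ≈ -0.12).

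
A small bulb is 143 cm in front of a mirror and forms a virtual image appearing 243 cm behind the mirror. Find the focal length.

Virtual image ⇒ d_i = −243 cm.
1/f = 1/d_o + 1/d_i = 1/(143) + 1/(-243) = 0.002878, so f = 347 cm.
Since f is positive, the mirror is concave.

f = 347 cm (concave)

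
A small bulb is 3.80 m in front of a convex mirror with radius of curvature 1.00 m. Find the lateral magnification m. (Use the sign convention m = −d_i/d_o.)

m = +0.116

f = R/2 = 1.00/2 = 0.5000 m; for a convex mirror, f = -0.5000 m.
1/d_i = 1/f − 1/d_o = 1/(-0.5000) − 1/(3.80) = -2.263, so d_i = -0.4419 m.
m = −d_i/d_o = −(-0.4419)/(3.80) = +0.116.
The image is virtual, upright and reduced, behind the mirror.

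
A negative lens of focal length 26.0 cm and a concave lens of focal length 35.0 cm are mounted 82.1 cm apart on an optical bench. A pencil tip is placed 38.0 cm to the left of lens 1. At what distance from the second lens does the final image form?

Lens 1 is diverging, so f₁ = −26.0 cm.
Lens 1: 1/d_i1 = 1/f₁ − 1/d_o1 = 1/(-26.0) − 1/(38.0) = -0.06478, so d_i1 = -15.44 cm.
The intermediate image is 15.44 cm to the left of lens 1 (virtual), which is 82.1 − (-15.44) = 97.54 cm to the left of lens 2, so d_o2 = +97.54 cm.
Lens 2 is diverging, so f₂ = −35.0 cm.
Lens 2: 1/d_i2 = 1/f₂ − 1/d_o2 = 1/(-35.0) − 1/(97.54) = -0.03882, so d_i2 = -25.8 cm.
The final image is virtual, 25.8 cm to the left of lens 2 (overall magnification ≈ 0.11).

25.8 cm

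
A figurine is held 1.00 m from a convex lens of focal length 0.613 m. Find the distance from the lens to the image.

1.58 m

Lens equation: 1/s_i = 1/f − 1/s_o = 1/(0.6130) − 1/(1.00) = 1.631 − 1.000 = 0.6313, so s_i = 1.58 m.
The image is real, inverted and enlarged, on the far side of the lens.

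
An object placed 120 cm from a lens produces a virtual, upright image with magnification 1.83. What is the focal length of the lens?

f = 265 cm (converging)

m = −d_i/d_o ⇒ d_i = −m·d_o = −(+1.83)·(120) = -219.6 cm.
1/f = 1/d_o + 1/d_i = 1/(120) + 1/(-219.6) = 0.003780, so f = 265 cm.
Since f is positive, the lens is converging.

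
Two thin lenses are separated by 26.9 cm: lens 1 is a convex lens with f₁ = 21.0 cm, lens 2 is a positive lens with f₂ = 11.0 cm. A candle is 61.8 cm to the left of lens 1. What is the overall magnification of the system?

Lens 1: 1/d_i1 = 1/(21.0) − 1/(61.8) = 0.03144, so d_i1 = 31.81 cm; m₁ = −d_i1/d_o1 = -0.5147.
d_o2 = 26.9 − (31.81) = -4.910 cm (virtual object).
Lens 2: 1/d_i2 = 1/(11.0) − 1/(-4.910) = 0.2946, so d_i2 = 3.395 cm; m₂ = −d_i2/d_o2 = +0.6914.
m = m₁·m₂ = (-0.5147)(+0.6914) = -0.356.

m = -0.356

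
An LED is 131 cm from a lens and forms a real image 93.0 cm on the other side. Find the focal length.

Real image ⇒ d_i = +93.0 cm.
1/f = 1/d_o + 1/d_i = 1/(131) + 1/(93.0) = 0.01839, so f = 54.4 cm.
Since f is positive, the lens is converging.

f = 54.4 cm (converging)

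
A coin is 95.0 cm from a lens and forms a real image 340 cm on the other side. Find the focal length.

f = 74.3 cm (converging)

Real image ⇒ d_i = +340 cm.
1/f = 1/d_o + 1/d_i = 1/(95.0) + 1/(340) = 0.01347, so f = 74.3 cm.
Since f is positive, the lens is converging.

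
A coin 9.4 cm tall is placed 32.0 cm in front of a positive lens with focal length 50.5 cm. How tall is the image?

1/d_i = 1/f − 1/d_o = 1/(50.50) − 1/(32.0) = -0.01145, so d_i = -87.35 cm.
m = −d_i/d_o = +2.730.
|h_i| = |m|·h_o = 2.730 × 9.4 = 25.7 cm. The image is virtual, upright and enlarged, on the same side as the object.

25.7 cm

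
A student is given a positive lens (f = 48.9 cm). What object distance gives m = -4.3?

m = −d_i/d_o ⇒ d_i = −m·d_o.
1/f = 1/d_o + 1/d_i = 1/d_o − 1/(m·d_o) = (1 − 1/m)/d_o, so d_o = f(1 − 1/m) = (48.90)(1 − 1/(-4.3)) = 60.3 cm.

60.3 cm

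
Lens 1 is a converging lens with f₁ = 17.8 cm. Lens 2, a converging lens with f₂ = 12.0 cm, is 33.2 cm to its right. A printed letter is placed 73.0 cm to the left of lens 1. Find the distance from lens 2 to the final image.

Lens 1: 1/d_i1 = 1/f₁ − 1/d_o1 = 1/(17.8) − 1/(73.0) = 0.04248, so d_i1 = 23.54 cm.
The intermediate image is 23.54 cm to the right of lens 1, which is 33.2 − (23.54) = 9.660 cm to the left of lens 2, so d_o2 = +9.660 cm.
Lens 2: 1/d_i2 = 1/f₂ − 1/d_o2 = 1/(12.0) − 1/(9.660) = -0.02019, so d_i2 = -49.5 cm.
The final image is virtual, 49.5 cm to the left of lens 2 (overall magnification ≈ -1.7).

49.5 cm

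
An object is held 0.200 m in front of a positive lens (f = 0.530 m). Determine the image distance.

0.321 m

Lens equation: 1/v = 1/f − 1/u = 1/(0.5300) − 1/(0.200) = 1.887 − 5.000 = -3.113, so v = -0.321 m.
The image is virtual, upright and enlarged, on the same side as the object.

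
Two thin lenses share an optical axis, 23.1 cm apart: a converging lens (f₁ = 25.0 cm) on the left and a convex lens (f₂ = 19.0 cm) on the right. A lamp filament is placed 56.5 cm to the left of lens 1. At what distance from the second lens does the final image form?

Lens 1: 1/d_i1 = 1/f₁ − 1/d_o1 = 1/(25.0) − 1/(56.5) = 0.02230, so d_i1 = 44.84 cm.
The intermediate image is 44.84 cm to the right of lens 1, which lies 21.74 cm to the right of lens 2 — a virtual object — so d_o2 = −21.74 cm.
Lens 2: 1/d_i2 = 1/f₂ − 1/d_o2 = 1/(19.0) − 1/(-21.74) = 0.09863, so d_i2 = 10.1 cm.
The final image is real, 10.1 cm to the right of lens 2 (overall magnification ≈ -0.37).

10.1 cm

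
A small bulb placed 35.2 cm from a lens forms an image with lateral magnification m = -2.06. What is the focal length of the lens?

m = −d_i/d_o ⇒ d_i = −m·d_o = −(-2.06)·(35.2) = 72.51 cm.
1/f = 1/d_o + 1/d_i = 1/(35.2) + 1/(72.51) = 0.04220, so f = 23.7 cm.
Since f is positive, the lens is converging.

f = 23.7 cm (converging)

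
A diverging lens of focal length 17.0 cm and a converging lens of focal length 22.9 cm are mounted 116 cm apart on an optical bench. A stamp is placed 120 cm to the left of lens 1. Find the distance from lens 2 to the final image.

Lens 1 is diverging, so f₁ = −17.0 cm.
Lens 1: 1/d_i1 = 1/f₁ − 1/d_o1 = 1/(-17.0) − 1/(120) = -0.06716, so d_i1 = -14.89 cm.
The intermediate image is 14.89 cm to the left of lens 1 (virtual), which is 116 − (-14.89) = 130.9 cm to the left of lens 2, so d_o2 = +130.9 cm.
Lens 2: 1/d_i2 = 1/f₂ − 1/d_o2 = 1/(22.9) − 1/(130.9) = 0.03603, so d_i2 = 27.8 cm.
The final image is real, 27.8 cm to the right of lens 2 (overall magnification ≈ -0.026).

27.8 cm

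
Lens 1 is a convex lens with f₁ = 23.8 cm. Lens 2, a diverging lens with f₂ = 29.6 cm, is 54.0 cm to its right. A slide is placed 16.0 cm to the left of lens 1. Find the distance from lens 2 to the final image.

Lens 1: 1/d_i1 = 1/f₁ − 1/d_o1 = 1/(23.8) − 1/(16.0) = -0.02048, so d_i1 = -48.82 cm.
The intermediate image is 48.82 cm to the left of lens 1 (virtual), which is 54.0 − (-48.82) = 102.8 cm to the left of lens 2, so d_o2 = +102.8 cm.
Lens 2 is diverging, so f₂ = −29.6 cm.
Lens 2: 1/d_i2 = 1/f₂ − 1/d_o2 = 1/(-29.6) − 1/(102.8) = -0.04351, so d_i2 = -23.0 cm.
The final image is virtual, 23.0 cm to the left of lens 2 (overall magnification ≈ 0.68).

23.0 cm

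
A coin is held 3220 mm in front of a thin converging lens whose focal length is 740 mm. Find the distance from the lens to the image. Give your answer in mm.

Lens equation: 1/s_i = 1/f − 1/s_o = 1/(740.0) − 1/(3220) = 0.001351 − 0.0003106 = 0.001041, so s_i = 961 mm.
The image is real, inverted and reduced, on the far side of the lens.

961 mm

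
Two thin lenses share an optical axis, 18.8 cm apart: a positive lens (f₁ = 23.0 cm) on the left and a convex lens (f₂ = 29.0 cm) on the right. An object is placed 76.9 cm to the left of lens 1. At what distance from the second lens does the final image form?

9.45 cm

Lens 1: 1/d_i1 = 1/f₁ − 1/d_o1 = 1/(23.0) − 1/(76.9) = 0.03047, so d_i1 = 32.81 cm.
The intermediate image is 32.81 cm to the right of lens 1, which lies 14.01 cm to the right of lens 2 — a virtual object — so d_o2 = −14.01 cm.
Lens 2: 1/d_i2 = 1/f₂ − 1/d_o2 = 1/(29.0) − 1/(-14.01) = 0.1059, so d_i2 = 9.45 cm.
The final image is real, 9.45 cm to the right of lens 2 (overall magnification ≈ -0.29).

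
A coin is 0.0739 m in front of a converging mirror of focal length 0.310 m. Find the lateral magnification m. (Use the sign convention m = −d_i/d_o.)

1/d_i = 1/f − 1/d_o = 1/(0.3100) − 1/(0.0739) = -10.31, so d_i = -0.09703 m.
m = −d_i/d_o = −(-0.09703)/(0.0739) = +1.31.
The image is virtual, upright and enlarged, behind the mirror.

m = +1.31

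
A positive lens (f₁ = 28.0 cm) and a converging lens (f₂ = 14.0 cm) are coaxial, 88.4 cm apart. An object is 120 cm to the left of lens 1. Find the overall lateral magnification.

Lens 1: 1/d_i1 = 1/(28.0) − 1/(120) = 0.02738, so d_i1 = 36.52 cm; m₁ = −d_i1/d_o1 = -0.3043.
d_o2 = 88.4 − (36.52) = 51.88 cm.
Lens 2: 1/d_i2 = 1/(14.0) − 1/(51.88) = 0.05215, so d_i2 = 19.17 cm; m₂ = −d_i2/d_o2 = -0.3696.
m = m₁·m₂ = (-0.3043)(-0.3696) = +0.112.

m = +0.112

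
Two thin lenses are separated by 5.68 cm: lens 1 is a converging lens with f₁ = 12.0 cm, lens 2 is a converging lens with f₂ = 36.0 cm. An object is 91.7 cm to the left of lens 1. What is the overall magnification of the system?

m = -0.123

Lens 1: 1/d_i1 = 1/(12.0) − 1/(91.7) = 0.07243, so d_i1 = 13.81 cm; m₁ = −d_i1/d_o1 = -0.1506.
d_o2 = 5.68 − (13.81) = -8.130 cm (virtual object).
Lens 2: 1/d_i2 = 1/(36.0) − 1/(-8.130) = 0.1508, so d_i2 = 6.632 cm; m₂ = −d_i2/d_o2 = +0.8158.
m = m₁·m₂ = (-0.1506)(+0.8158) = -0.123.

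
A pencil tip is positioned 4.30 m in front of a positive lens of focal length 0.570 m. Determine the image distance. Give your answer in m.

Lens equation: 1/s_i = 1/f − 1/s_o = 1/(0.5700) − 1/(4.30) = 1.754 − 0.2326 = 1.522, so s_i = 0.657 m.
The image is real, inverted and reduced, on the far side of the lens.

0.657 m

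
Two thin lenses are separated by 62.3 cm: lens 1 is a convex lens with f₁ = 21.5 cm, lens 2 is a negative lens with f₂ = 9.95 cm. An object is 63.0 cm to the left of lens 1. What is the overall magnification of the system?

m = -0.130

Lens 1: 1/d_i1 = 1/(21.5) − 1/(63.0) = 0.03064, so d_i1 = 32.64 cm; m₁ = −d_i1/d_o1 = -0.5181.
d_o2 = 62.3 − (32.64) = 29.66 cm.
f₂ = −9.95 cm (diverging).
Lens 2: 1/d_i2 = 1/(-9.95) − 1/(29.66) = -0.1342, so d_i2 = -7.451 cm; m₂ = −d_i2/d_o2 = +0.2512.
m = m₁·m₂ = (-0.5181)(+0.2512) = -0.130.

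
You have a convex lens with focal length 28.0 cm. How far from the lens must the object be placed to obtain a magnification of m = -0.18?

184 cm

m = −d_i/d_o ⇒ d_i = −m·d_o.
1/f = 1/d_o + 1/d_i = 1/d_o − 1/(m·d_o) = (1 − 1/m)/d_o, so d_o = f(1 − 1/m) = (28.00)(1 − 1/(-0.18)) = 184 cm.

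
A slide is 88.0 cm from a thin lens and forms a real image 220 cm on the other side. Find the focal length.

f = 62.9 cm (converging)

Real image ⇒ d_i = +220 cm.
1/f = 1/d_o + 1/d_i = 1/(88.0) + 1/(220) = 0.01591, so f = 62.9 cm.
Since f is positive, the thin lens is converging.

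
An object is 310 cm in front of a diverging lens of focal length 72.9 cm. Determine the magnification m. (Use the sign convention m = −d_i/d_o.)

For a diverging lens, f = -72.9 cm.
1/d_i = 1/f − 1/d_o = 1/(-72.90) − 1/(310) = -0.01694, so d_i = -59.02 cm.
m = −d_i/d_o = −(-59.02)/(310) = +0.190.
The image is virtual, upright and reduced, on the same side as the object.

m = +0.190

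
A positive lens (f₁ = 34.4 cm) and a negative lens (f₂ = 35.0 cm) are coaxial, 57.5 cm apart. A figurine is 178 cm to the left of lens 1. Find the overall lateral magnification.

m = -0.168

Lens 1: 1/d_i1 = 1/(34.4) − 1/(178) = 0.02345, so d_i1 = 42.64 cm; m₁ = −d_i1/d_o1 = -0.2396.
d_o2 = 57.5 − (42.64) = 14.86 cm.
f₂ = −35.0 cm (diverging).
Lens 2: 1/d_i2 = 1/(-35.0) − 1/(14.86) = -0.09587, so d_i2 = -10.43 cm; m₂ = −d_i2/d_o2 = +0.7020.
m = m₁·m₂ = (-0.2396)(+0.7020) = -0.168.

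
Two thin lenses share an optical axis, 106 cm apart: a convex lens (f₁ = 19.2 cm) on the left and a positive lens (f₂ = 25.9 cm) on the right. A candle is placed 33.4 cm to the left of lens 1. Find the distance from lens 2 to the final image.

45.1 cm

Lens 1: 1/d_i1 = 1/f₁ − 1/d_o1 = 1/(19.2) − 1/(33.4) = 0.02214, so d_i1 = 45.16 cm.
The intermediate image is 45.16 cm to the right of lens 1, which is 106 − (45.16) = 60.84 cm to the left of lens 2, so d_o2 = +60.84 cm.
Lens 2: 1/d_i2 = 1/f₂ − 1/d_o2 = 1/(25.9) − 1/(60.84) = 0.02217, so d_i2 = 45.1 cm.
The final image is real, 45.1 cm to the right of lens 2 (overall magnification ≈ 1.0).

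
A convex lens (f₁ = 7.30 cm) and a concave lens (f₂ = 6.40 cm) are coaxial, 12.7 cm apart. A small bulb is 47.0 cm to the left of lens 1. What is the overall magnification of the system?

m = -0.113

Lens 1: 1/d_i1 = 1/(7.30) − 1/(47.0) = 0.1157, so d_i1 = 8.642 cm; m₁ = −d_i1/d_o1 = -0.1839.
d_o2 = 12.7 − (8.642) = 4.058 cm.
f₂ = −6.40 cm (diverging).
Lens 2: 1/d_i2 = 1/(-6.40) − 1/(4.058) = -0.4027, so d_i2 = -2.483 cm; m₂ = −d_i2/d_o2 = +0.6120.
m = m₁·m₂ = (-0.1839)(+0.6120) = -0.113.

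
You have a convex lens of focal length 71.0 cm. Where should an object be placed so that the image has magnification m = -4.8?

85.8 cm

m = −d_i/d_o ⇒ d_i = −m·d_o.
1/f = 1/d_o + 1/d_i = 1/d_o − 1/(m·d_o) = (1 − 1/m)/d_o, so d_o = f(1 − 1/m) = (71.00)(1 − 1/(-4.8)) = 85.8 cm.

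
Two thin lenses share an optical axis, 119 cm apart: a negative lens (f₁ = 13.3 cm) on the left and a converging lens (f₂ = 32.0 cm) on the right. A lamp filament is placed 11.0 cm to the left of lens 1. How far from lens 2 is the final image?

Lens 1 is diverging, so f₁ = −13.3 cm.
Lens 1: 1/d_i1 = 1/f₁ − 1/d_o1 = 1/(-13.3) − 1/(11.0) = -0.1661, so d_i1 = -6.021 cm.
The intermediate image is 6.021 cm to the left of lens 1 (virtual), which is 119 − (-6.021) = 125.0 cm to the left of lens 2, so d_o2 = +125.0 cm.
Lens 2: 1/d_i2 = 1/f₂ − 1/d_o2 = 1/(32.0) − 1/(125.0) = 0.02325, so d_i2 = 43.0 cm.
The final image is real, 43.0 cm to the right of lens 2 (overall magnification ≈ -0.19).

43.0 cm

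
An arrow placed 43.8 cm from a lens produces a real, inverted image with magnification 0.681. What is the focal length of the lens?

f = 17.7 cm (converging)

m = −d_i/d_o ⇒ d_i = −m·d_o = −(-0.681)·(43.8) = 29.83 cm.
1/f = 1/d_o + 1/d_i = 1/(43.8) + 1/(29.83) = 0.05635, so f = 17.7 cm.
Since f is positive, the lens is converging.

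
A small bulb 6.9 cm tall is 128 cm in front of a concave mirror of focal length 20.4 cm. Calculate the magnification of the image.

m = -0.190

1/d_i = 1/f − 1/d_o = 1/(20.40) − 1/(128) = 0.04121, so d_i = 24.27 cm.
m = −d_i/d_o = −(24.27)/(128) = -0.190.
The image is real, inverted and reduced, in front of the mirror.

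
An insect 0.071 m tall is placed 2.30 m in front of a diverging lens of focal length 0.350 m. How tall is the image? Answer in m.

0.00938 m

For a diverging lens, f = -0.350 m.
1/d_i = 1/f − 1/d_o = 1/(-0.3500) − 1/(2.30) = -3.292, so d_i = -0.3038 m.
m = −d_i/d_o = +0.1321.
|h_i| = |m|·h_o = 0.1321 × 0.071 = 0.00938 m. The image is virtual, upright and reduced, on the same side as the object.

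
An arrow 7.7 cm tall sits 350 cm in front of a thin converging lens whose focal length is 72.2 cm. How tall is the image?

2.00 cm

1/d_i = 1/f − 1/d_o = 1/(72.20) − 1/(350) = 0.01099, so d_i = 90.96 cm.
m = −d_i/d_o = -0.2599.
|h_i| = |m|·h_o = 0.2599 × 7.7 = 2.00 cm. The image is real, inverted and reduced, on the far side of the lens.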